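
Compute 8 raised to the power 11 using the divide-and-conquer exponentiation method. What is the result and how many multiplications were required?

Computing 8^11 by squaring (build up from 8^1; each line after the first costs one multiplication):

8^1 = 8
8^2 = (8^1)^2 = 8^2 = 64
8^4 = (8^2)^2 = 64^2 = 4096
8^5 = 8 * 8^4 = 8 * 4096 = 32768
8^10 = (8^5)^2 = 32768^2 = 1073741824
8^11 = 8 * 8^10 = 8 * 1073741824 = 8589934592

Result: 8589934592
Multiplications needed: 5 (5 lines after 8^1)

8^11 = 8589934592. Using exponentiation by squaring, this requires 5 multiplications. The key idea: if the exponent is even, square the half-power; if odd, multiply by the base once.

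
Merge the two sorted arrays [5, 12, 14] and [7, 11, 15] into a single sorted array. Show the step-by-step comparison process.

Merging process:

Compare 5 vs 7: take 5 from left. Merged: [5]
Compare 12 vs 7: take 7 from right. Merged: [5, 7]
Compare 12 vs 11: take 11 from right. Merged: [5, 7, 11]
Compare 12 vs 15: take 12 from left. Merged: [5, 7, 11, 12]
Compare 14 vs 15: take 14 from left. Merged: [5, 7, 11, 12, 14]
Append remaining from right: [15]. Merged: [5, 7, 11, 12, 14, 15]

Final merged array: [5, 7, 11, 12, 14, 15]
Total comparisons: 5

The merged array is [5, 7, 11, 12, 14, 15], requiring 5 comparisons. The merge step runs in O(n) time where n is the total number of elements.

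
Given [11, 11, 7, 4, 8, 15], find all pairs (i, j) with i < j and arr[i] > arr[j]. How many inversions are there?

Finding inversions in [11, 11, 7, 4, 8, 15]:

(0, 2): arr[0]=11 > arr[2]=7
(0, 3): arr[0]=11 > arr[3]=4
(0, 4): arr[0]=11 > arr[4]=8
(1, 2): arr[1]=11 > arr[2]=7
(1, 3): arr[1]=11 > arr[3]=4
(1, 4): arr[1]=11 > arr[4]=8
(2, 3): arr[2]=7 > arr[3]=4

Total inversions: 7

The array has 7 inversion(s): (0,2), (0,3), (0,4), (1,2), (1,3), (1,4), (2,3). Each pair (i,j) satisfies i < j and arr[i] > arr[j].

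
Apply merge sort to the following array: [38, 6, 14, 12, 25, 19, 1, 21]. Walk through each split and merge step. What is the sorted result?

Merge sort trace:

Split: [38, 6, 14, 12, 25, 19, 1, 21] -> [38, 6, 14, 12] and [25, 19, 1, 21]
  Split: [38, 6, 14, 12] -> [38, 6] and [14, 12]
    Split: [38, 6] -> [38] and [6]
    Merge: [38] + [6] -> [6, 38]
    Split: [14, 12] -> [14] and [12]
    Merge: [14] + [12] -> [12, 14]
  Merge: [6, 38] + [12, 14] -> [6, 12, 14, 38]
  Split: [25, 19, 1, 21] -> [25, 19] and [1, 21]
    Split: [25, 19] -> [25] and [19]
    Merge: [25] + [19] -> [19, 25]
    Split: [1, 21] -> [1] and [21]
    Merge: [1] + [21] -> [1, 21]
  Merge: [19, 25] + [1, 21] -> [1, 19, 21, 25]
Merge: [6, 12, 14, 38] + [1, 19, 21, 25] -> [1, 6, 12, 14, 19, 21, 25, 38]

Final sorted array: [1, 6, 12, 14, 19, 21, 25, 38]

The merge sort proceeds by recursively splitting the array and merging sorted halves.
After all merges, the sorted array is [1, 6, 12, 14, 19, 21, 25, 38].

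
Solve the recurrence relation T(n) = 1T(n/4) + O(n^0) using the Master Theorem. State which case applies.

Master Theorem for T(n) = 1T(n/4) + O(n^0):

a = 1, b = 4, c = 0
log_b(a) = log_4(1) = 0.0000

Case 2: c = 0 = log_4(1) = 0.0000
T(n) = O(n^0 log n) = O(log n)

For T(n) = 1T(n/4) + O(n^0): log_4(1) = 0.0000. This is Case 2 of the Master Theorem (c = log_b(a), equal work at all levels), giving O(log n).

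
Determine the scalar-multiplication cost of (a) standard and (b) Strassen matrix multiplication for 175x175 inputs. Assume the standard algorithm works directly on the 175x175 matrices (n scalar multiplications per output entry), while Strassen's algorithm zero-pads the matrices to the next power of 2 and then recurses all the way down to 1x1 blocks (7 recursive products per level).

Matrix multiplication for 175x175 matrices:

Strassen's algorithm requires power-of-2 dimensions. Pad 175x175 to 256x256 (next power of 2).

Standard algorithm: 175^3 = 5359375 multiplications
Strassen's algorithm: 7^(log2(256)) = 7^8 = 5764801 multiplications
Difference: 5359375 - 5764801 = -405426 (Strassen uses MORE here due to padding overhead — for small or just-over-power-of-2 n, padding can outweigh the per-level savings)

Standard: 5359375 multiplications (175^3). Strassen: 5764801 multiplications (7^8, after padding to 256x256). Strassen reduces 8 recursive multiplications to 7 at each level.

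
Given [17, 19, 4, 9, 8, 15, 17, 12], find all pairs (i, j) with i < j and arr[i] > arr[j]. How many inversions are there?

Finding inversions in [17, 19, 4, 9, 8, 15, 17, 12]:

(0, 2): arr[0]=17 > arr[2]=4
(0, 3): arr[0]=17 > arr[3]=9
(0, 4): arr[0]=17 > arr[4]=8
(0, 5): arr[0]=17 > arr[5]=15
(0, 7): arr[0]=17 > arr[7]=12
(1, 2): arr[1]=19 > arr[2]=4
(1, 3): arr[1]=19 > arr[3]=9
(1, 4): arr[1]=19 > arr[4]=8
(1, 5): arr[1]=19 > arr[5]=15
(1, 6): arr[1]=19 > arr[6]=17
(1, 7): arr[1]=19 > arr[7]=12
(3, 4): arr[3]=9 > arr[4]=8
(5, 7): arr[5]=15 > arr[7]=12
(6, 7): arr[6]=17 > arr[7]=12

Total inversions: 14

The array has 14 inversion(s): (0,2), (0,3), (0,4), (0,5), (0,7), (1,2), (1,3), (1,4), (1,5), (1,6), (1,7), (3,4), (5,7), (6,7). Each pair (i,j) satisfies i < j and arr[i] > arr[j].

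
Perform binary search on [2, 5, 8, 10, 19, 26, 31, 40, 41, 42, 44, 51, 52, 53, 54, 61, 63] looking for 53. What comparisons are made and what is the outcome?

Binary search for 53 in [2, 5, 8, 10, 19, 26, 31, 40, 41, 42, 44, 51, 52, 53, 54, 61, 63]:

lo=0, hi=16, mid=8, arr[mid]=41 -> 41 < 53, search right half
lo=9, hi=16, mid=12, arr[mid]=52 -> 52 < 53, search right half
lo=13, hi=16, mid=14, arr[mid]=54 -> 54 > 53, search left half
lo=13, hi=13, mid=13, arr[mid]=53 -> Found target at index 13!

Binary search finds 53 at index 13 after 4 comparisons. The search repeatedly halves the search space by comparing with the middle element.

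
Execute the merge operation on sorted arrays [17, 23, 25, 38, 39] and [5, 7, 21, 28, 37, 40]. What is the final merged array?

Merging process:

Compare 17 vs 5: take 5 from right. Merged: [5]
Compare 17 vs 7: take 7 from right. Merged: [5, 7]
Compare 17 vs 21: take 17 from left. Merged: [5, 7, 17]
Compare 23 vs 21: take 21 from right. Merged: [5, 7, 17, 21]
Compare 23 vs 28: take 23 from left. Merged: [5, 7, 17, 21, 23]
Compare 25 vs 28: take 25 from left. Merged: [5, 7, 17, 21, 23, 25]
Compare 38 vs 28: take 28 from right. Merged: [5, 7, 17, 21, 23, 25, 28]
Compare 38 vs 37: take 37 from right. Merged: [5, 7, 17, 21, 23, 25, 28, 37]
Compare 38 vs 40: take 38 from left. Merged: [5, 7, 17, 21, 23, 25, 28, 37, 38]
Compare 39 vs 40: take 39 from left. Merged: [5, 7, 17, 21, 23, 25, 28, 37, 38, 39]
Append remaining from right: [40]. Merged: [5, 7, 17, 21, 23, 25, 28, 37, 38, 39, 40]

Final merged array: [5, 7, 17, 21, 23, 25, 28, 37, 38, 39, 40]
Total comparisons: 10

The merged array is [5, 7, 17, 21, 23, 25, 28, 37, 38, 39, 40], requiring 10 comparisons. The merge step runs in O(n) time where n is the total number of elements.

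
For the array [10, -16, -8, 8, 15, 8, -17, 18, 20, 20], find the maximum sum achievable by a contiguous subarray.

Using Kadane's algorithm on [10, -16, -8, 8, 15, 8, -17, 18, 20, 20]:

Scanning through the array:
Position 1 (value -16): max_ending_here = -6, max_so_far = 10
Position 2 (value -8): max_ending_here = -8, max_so_far = 10
Position 3 (value 8): max_ending_here = 8, max_so_far = 10
Position 4 (value 15): max_ending_here = 23, max_so_far = 23
Position 5 (value 8): max_ending_here = 31, max_so_far = 31
Position 6 (value -17): max_ending_here = 14, max_so_far = 31
Position 7 (value 18): max_ending_here = 32, max_so_far = 32
Position 8 (value 20): max_ending_here = 52, max_so_far = 52
Position 9 (value 20): max_ending_here = 72, max_so_far = 72

Maximum subarray: [8, 15, 8, -17, 18, 20, 20]
Maximum sum: 72

The maximum subarray is [8, 15, 8, -17, 18, 20, 20] with sum 72. This subarray runs from index 3 to index 9.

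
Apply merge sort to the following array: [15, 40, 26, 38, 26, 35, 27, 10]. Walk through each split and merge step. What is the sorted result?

Merge sort trace:

Split: [15, 40, 26, 38, 26, 35, 27, 10] -> [15, 40, 26, 38] and [26, 35, 27, 10]
  Split: [15, 40, 26, 38] -> [15, 40] and [26, 38]
    Split: [15, 40] -> [15] and [40]
    Merge: [15] + [40] -> [15, 40]
    Split: [26, 38] -> [26] and [38]
    Merge: [26] + [38] -> [26, 38]
  Merge: [15, 40] + [26, 38] -> [15, 26, 38, 40]
  Split: [26, 35, 27, 10] -> [26, 35] and [27, 10]
    Split: [26, 35] -> [26] and [35]
    Merge: [26] + [35] -> [26, 35]
    Split: [27, 10] -> [27] and [10]
    Merge: [27] + [10] -> [10, 27]
  Merge: [26, 35] + [10, 27] -> [10, 26, 27, 35]
Merge: [15, 26, 38, 40] + [10, 26, 27, 35] -> [10, 15, 26, 26, 27, 35, 38, 40]

Final sorted array: [10, 15, 26, 26, 27, 35, 38, 40]

The merge sort proceeds by recursively splitting the array and merging sorted halves.
After all merges, the sorted array is [10, 15, 26, 26, 27, 35, 38, 40].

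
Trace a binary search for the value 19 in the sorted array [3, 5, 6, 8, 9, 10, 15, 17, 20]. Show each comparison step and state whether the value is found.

Binary search for 19 in [3, 5, 6, 8, 9, 10, 15, 17, 20]:

lo=0, hi=8, mid=4, arr[mid]=9 -> 9 < 19, search right half
lo=5, hi=8, mid=6, arr[mid]=15 -> 15 < 19, search right half
lo=7, hi=8, mid=7, arr[mid]=17 -> 17 < 19, search right half
lo=8, hi=8, mid=8, arr[mid]=20 -> 20 > 19, search left half
lo=8 > hi=7, target 19 not found

Binary search determines that 19 is not in the array after 4 comparisons. The search space was exhausted without finding the target.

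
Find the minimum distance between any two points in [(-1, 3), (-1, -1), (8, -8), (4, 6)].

Computing all pairwise distances among 4 points:

d((-1, 3), (-1, -1)) = 4.0 <-- minimum
d((-1, 3), (8, -8)) = 14.2127
d((-1, 3), (4, 6)) = 5.831
d((-1, -1), (8, -8)) = 11.4018
d((-1, -1), (4, 6)) = 8.6023
d((8, -8), (4, 6)) = 14.5602

Closest pair: (-1, 3) and (-1, -1) with distance 4.0

The closest pair is (-1, 3) and (-1, -1) with Euclidean distance 4.0. For 4 points, brute-force pairwise comparison is shown above. For large n, the divide-and-conquer algorithm (sort by x, recurse on halves, check the dividing strip) achieves O(n log n).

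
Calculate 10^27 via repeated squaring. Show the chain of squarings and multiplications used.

Computing 10^27 by squaring (build up from 10^1; each line after the first costs one multiplication):

10^1 = 10
10^2 = (10^1)^2 = 10^2 = 100
10^3 = 10 * 10^2 = 10 * 100 = 1000
10^6 = (10^3)^2 = 1000^2 = 1000000
10^12 = (10^6)^2 = 1000000^2 = 1000000000000
10^13 = 10 * 10^12 = 10 * 1000000000000 = 10000000000000
10^26 = (10^13)^2 = 10000000000000^2 = 100000000000000000000000000
10^27 = 10 * 10^26 = 10 * 100000000000000000000000000 = 1000000000000000000000000000

Result: 1000000000000000000000000000
Multiplications needed: 7 (7 lines after 10^1)

10^27 = 1000000000000000000000000000. Using exponentiation by squaring, this requires 7 multiplications. The key idea: if the exponent is even, square the half-power; if odd, multiply by the base once.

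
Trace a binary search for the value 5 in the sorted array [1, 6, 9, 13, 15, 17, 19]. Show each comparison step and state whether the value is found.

Binary search for 5 in [1, 6, 9, 13, 15, 17, 19]:

lo=0, hi=6, mid=3, arr[mid]=13 -> 13 > 5, search left half
lo=0, hi=2, mid=1, arr[mid]=6 -> 6 > 5, search left half
lo=0, hi=0, mid=0, arr[mid]=1 -> 1 < 5, search right half
lo=1 > hi=0, target 5 not found

Binary search determines that 5 is not in the array after 3 comparisons. The search space was exhausted without finding the target.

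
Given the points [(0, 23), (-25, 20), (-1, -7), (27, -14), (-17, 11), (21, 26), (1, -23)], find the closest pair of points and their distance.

Computing all pairwise distances among 7 points:

d((0, 23), (-25, 20)) = 25.1794
d((0, 23), (-1, -7)) = 30.0167
d((0, 23), (27, -14)) = 45.8039
d((0, 23), (-17, 11)) = 20.8087
d((0, 23), (21, 26)) = 21.2132
d((0, 23), (1, -23)) = 46.0109
d((-25, 20), (-1, -7)) = 36.1248
d((-25, 20), (27, -14)) = 62.1289
d((-25, 20), (-17, 11)) = 12.0416 <-- minimum
d((-25, 20), (21, 26)) = 46.3897
d((-25, 20), (1, -23)) = 50.2494
d((-1, -7), (27, -14)) = 28.8617
d((-1, -7), (-17, 11)) = 24.0832
d((-1, -7), (21, 26)) = 39.6611
d((-1, -7), (1, -23)) = 16.1245
d((27, -14), (-17, 11)) = 50.6063
d((27, -14), (21, 26)) = 40.4475
d((27, -14), (1, -23)) = 27.5136
d((-17, 11), (21, 26)) = 40.8534
d((-17, 11), (1, -23)) = 38.4708
d((21, 26), (1, -23)) = 52.9245

Closest pair: (-25, 20) and (-17, 11) with distance 12.0416

The closest pair is (-25, 20) and (-17, 11) with Euclidean distance 12.0416. For 7 points, brute-force pairwise comparison is shown above. For large n, the divide-and-conquer algorithm (sort by x, recurse on halves, check the dividing strip) achieves O(n log n).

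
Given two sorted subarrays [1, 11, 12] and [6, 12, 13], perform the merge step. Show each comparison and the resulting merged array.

Merging process:

Compare 1 vs 6: take 1 from left. Merged: [1]
Compare 11 vs 6: take 6 from right. Merged: [1, 6]
Compare 11 vs 12: take 11 from left. Merged: [1, 6, 11]
Compare 12 vs 12: take 12 from left. Merged: [1, 6, 11, 12]
Append remaining from right: [12, 13]. Merged: [1, 6, 11, 12, 12, 13]

Final merged array: [1, 6, 11, 12, 12, 13]
Total comparisons: 4

The merged array is [1, 6, 11, 12, 12, 13], requiring 4 comparisons. The merge step runs in O(n) time where n is the total number of elements.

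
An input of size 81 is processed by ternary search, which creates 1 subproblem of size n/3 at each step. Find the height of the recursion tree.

For divide and conquer with division factor 3:

Problem sizes at each level:
Level 0: 81
Level 1: 27
Level 2: 9
Level 3: 3
Level 4: 1

The root is level 0 and the size-1 base case is level 4 (the tree spans levels 0 through 4, i.e. 5 levels counting the root), so the depth is the number of divisions: log_3(81) = 4

The recursion tree depth is log_3(81) = 4. At each level, the problem size is divided by 3, so it takes 4 divisions to reduce to a base case of size 1. The algorithm makes 1 recursive call at each level.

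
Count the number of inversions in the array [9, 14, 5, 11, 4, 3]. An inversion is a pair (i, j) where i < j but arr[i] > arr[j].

Finding inversions in [9, 14, 5, 11, 4, 3]:

(0, 2): arr[0]=9 > arr[2]=5
(0, 4): arr[0]=9 > arr[4]=4
(0, 5): arr[0]=9 > arr[5]=3
(1, 2): arr[1]=14 > arr[2]=5
(1, 3): arr[1]=14 > arr[3]=11
(1, 4): arr[1]=14 > arr[4]=4
(1, 5): arr[1]=14 > arr[5]=3
(2, 4): arr[2]=5 > arr[4]=4
(2, 5): arr[2]=5 > arr[5]=3
(3, 4): arr[3]=11 > arr[4]=4
(3, 5): arr[3]=11 > arr[5]=3
(4, 5): arr[4]=4 > arr[5]=3

Total inversions: 12

The array has 12 inversion(s): (0,2), (0,4), (0,5), (1,2), (1,3), (1,4), (1,5), (2,4), (2,5), (3,4), (3,5), (4,5). Each pair (i,j) satisfies i < j and arr[i] > arr[j].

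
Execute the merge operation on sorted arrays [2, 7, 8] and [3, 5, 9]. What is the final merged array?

Merging process:

Compare 2 vs 3: take 2 from left. Merged: [2]
Compare 7 vs 3: take 3 from right. Merged: [2, 3]
Compare 7 vs 5: take 5 from right. Merged: [2, 3, 5]
Compare 7 vs 9: take 7 from left. Merged: [2, 3, 5, 7]
Compare 8 vs 9: take 8 from left. Merged: [2, 3, 5, 7, 8]
Append remaining from right: [9]. Merged: [2, 3, 5, 7, 8, 9]

Final merged array: [2, 3, 5, 7, 8, 9]
Total comparisons: 5

The merged array is [2, 3, 5, 7, 8, 9], requiring 5 comparisons. The merge step runs in O(n) time where n is the total number of elements.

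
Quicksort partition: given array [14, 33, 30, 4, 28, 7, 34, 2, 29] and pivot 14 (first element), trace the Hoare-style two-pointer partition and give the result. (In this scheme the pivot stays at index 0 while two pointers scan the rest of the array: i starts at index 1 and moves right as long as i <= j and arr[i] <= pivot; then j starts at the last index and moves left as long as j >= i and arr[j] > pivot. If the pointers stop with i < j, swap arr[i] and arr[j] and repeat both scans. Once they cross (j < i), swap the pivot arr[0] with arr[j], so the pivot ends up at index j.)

Hoare-style two-pointer partition with pivot = 14:

Initial array: [14, 33, 30, 4, 28, 7, 34, 2, 29]

Pointers start at i = 1, j = 8.
i stops at index 1 (arr[1]=33 > 14), j stops at index 7 (arr[7]=2 <= 14): swap arr[1] and arr[7], array becomes [14, 2, 30, 4, 28, 7, 34, 33, 29]
i stops at index 2 (arr[2]=30 > 14), j stops at index 5 (arr[5]=7 <= 14): swap arr[2] and arr[5], array becomes [14, 2, 7, 4, 28, 30, 34, 33, 29]
i ends at 4, j ends at 3: the pointers have crossed (j < i), so scanning stops.

Swap pivot arr[0] with arr[3] to place pivot at position 3: [4, 2, 7, 14, 28, 30, 34, 33, 29]
Pivot position: 3

After partitioning with pivot 14, the array becomes [4, 2, 7, 14, 28, 30, 34, 33, 29]. The pivot is placed at index 3. All elements to the left of the pivot are <= 14, and all elements to the right are > 14.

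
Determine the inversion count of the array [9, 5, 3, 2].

Finding inversions in [9, 5, 3, 2]:

(0, 1): arr[0]=9 > arr[1]=5
(0, 2): arr[0]=9 > arr[2]=3
(0, 3): arr[0]=9 > arr[3]=2
(1, 2): arr[1]=5 > arr[2]=3
(1, 3): arr[1]=5 > arr[3]=2
(2, 3): arr[2]=3 > arr[3]=2

Total inversions: 6

The array has 6 inversion(s): (0,1), (0,2), (0,3), (1,2), (1,3), (2,3). Each pair (i,j) satisfies i < j and arr[i] > arr[j].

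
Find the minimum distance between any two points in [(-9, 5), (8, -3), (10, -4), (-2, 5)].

Computing all pairwise distances among 4 points:

d((-9, 5), (8, -3)) = 18.7883
d((-9, 5), (10, -4)) = 21.0238
d((-9, 5), (-2, 5)) = 7.0
d((8, -3), (10, -4)) = 2.2361 <-- minimum
d((8, -3), (-2, 5)) = 12.8062
d((10, -4), (-2, 5)) = 15.0

Closest pair: (8, -3) and (10, -4) with distance 2.2361

The closest pair is (8, -3) and (10, -4) with Euclidean distance 2.2361. For 4 points, brute-force pairwise comparison is shown above. For large n, the divide-and-conquer algorithm (sort by x, recurse on halves, check the dividing strip) achieves O(n log n).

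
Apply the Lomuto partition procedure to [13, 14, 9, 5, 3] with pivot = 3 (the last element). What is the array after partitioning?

Lomuto partition with pivot = 3:

Initial array: [13, 14, 9, 5, 3]

arr[0]=13 > 3: no swap
arr[1]=14 > 3: no swap
arr[2]=9 > 3: no swap
arr[3]=5 > 3: no swap

Place pivot at position 0: [3, 14, 9, 5, 13]
Pivot position: 0

After partitioning with pivot 3, the array becomes [3, 14, 9, 5, 13]. The pivot is placed at index 0. All elements to the left of the pivot are <= 3, and all elements to the right are > 3.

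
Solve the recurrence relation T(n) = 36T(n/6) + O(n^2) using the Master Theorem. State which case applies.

Master Theorem for T(n) = 36T(n/6) + O(n^2):

a = 36, b = 6, c = 2
log_b(a) = log_6(36) = 2.0000

Case 2: c = 2 = log_6(36) = 2.0000
T(n) = O(n^2 log n) = O(n^2 log n)

For T(n) = 36T(n/6) + O(n^2): log_6(36) = 2.0000. This is Case 2 of the Master Theorem (c = log_b(a), equal work at all levels), giving O(n^2 log n).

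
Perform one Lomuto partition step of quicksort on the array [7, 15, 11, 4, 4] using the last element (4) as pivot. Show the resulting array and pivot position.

Lomuto partition with pivot = 4:

Initial array: [7, 15, 11, 4, 4]

arr[0]=7 > 4: no swap
arr[1]=15 > 4: no swap
arr[2]=11 > 4: no swap
arr[3]=4 <= 4: swap with position 0, array becomes [4, 15, 11, 7, 4]

Place pivot at position 1: [4, 4, 11, 7, 15]
Pivot position: 1

After partitioning with pivot 4, the array becomes [4, 4, 11, 7, 15]. The pivot is placed at index 1. All elements to the left of the pivot are <= 4, and all elements to the right are > 4.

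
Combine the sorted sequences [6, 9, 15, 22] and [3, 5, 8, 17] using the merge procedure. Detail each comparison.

Merging process:

Compare 6 vs 3: take 3 from right. Merged: [3]
Compare 6 vs 5: take 5 from right. Merged: [3, 5]
Compare 6 vs 8: take 6 from left. Merged: [3, 5, 6]
Compare 9 vs 8: take 8 from right. Merged: [3, 5, 6, 8]
Compare 9 vs 17: take 9 from left. Merged: [3, 5, 6, 8, 9]
Compare 15 vs 17: take 15 from left. Merged: [3, 5, 6, 8, 9, 15]
Compare 22 vs 17: take 17 from right. Merged: [3, 5, 6, 8, 9, 15, 17]
Append remaining from left: [22]. Merged: [3, 5, 6, 8, 9, 15, 17, 22]

Final merged array: [3, 5, 6, 8, 9, 15, 17, 22]
Total comparisons: 7

The merged array is [3, 5, 6, 8, 9, 15, 17, 22], requiring 7 comparisons. The merge step runs in O(n) time where n is the total number of elements.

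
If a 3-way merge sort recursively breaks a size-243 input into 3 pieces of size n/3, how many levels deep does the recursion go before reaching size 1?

For divide and conquer with division factor 3:

Problem sizes at each level:
Level 0: 243
Level 1: 81
Level 2: 27
Level 3: 9
Level 4: 3
Level 5: 1

The root is level 0 and the size-1 base case is level 5 (the tree spans levels 0 through 5, i.e. 6 levels counting the root), so the depth is the number of divisions: log_3(243) = 5

The recursion tree depth is log_3(243) = 5. At each level, the problem size is divided by 3, so it takes 5 divisions to reduce to a base case of size 1. The algorithm makes 3 recursive calls at each level.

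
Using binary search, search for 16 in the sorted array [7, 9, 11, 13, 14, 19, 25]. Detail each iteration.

Binary search for 16 in [7, 9, 11, 13, 14, 19, 25]:

lo=0, hi=6, mid=3, arr[mid]=13 -> 13 < 16, search right half
lo=4, hi=6, mid=5, arr[mid]=19 -> 19 > 16, search left half
lo=4, hi=4, mid=4, arr[mid]=14 -> 14 < 16, search right half
lo=5 > hi=4, target 16 not found

Binary search determines that 16 is not in the array after 3 comparisons. The search space was exhausted without finding the target.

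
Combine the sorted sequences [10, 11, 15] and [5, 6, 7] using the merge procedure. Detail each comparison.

Merging process:

Compare 10 vs 5: take 5 from right. Merged: [5]
Compare 10 vs 6: take 6 from right. Merged: [5, 6]
Compare 10 vs 7: take 7 from right. Merged: [5, 6, 7]
Append remaining from left: [10, 11, 15]. Merged: [5, 6, 7, 10, 11, 15]

Final merged array: [5, 6, 7, 10, 11, 15]
Total comparisons: 3

The merged array is [5, 6, 7, 10, 11, 15], requiring 3 comparisons. The merge step runs in O(n) time where n is the total number of elements.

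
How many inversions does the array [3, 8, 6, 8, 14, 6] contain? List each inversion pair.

Finding inversions in [3, 8, 6, 8, 14, 6]:

(1, 2): arr[1]=8 > arr[2]=6
(1, 5): arr[1]=8 > arr[5]=6
(3, 5): arr[3]=8 > arr[5]=6
(4, 5): arr[4]=14 > arr[5]=6

Total inversions: 4

The array has 4 inversion(s): (1,2), (1,5), (3,5), (4,5). Each pair (i,j) satisfies i < j and arr[i] > arr[j].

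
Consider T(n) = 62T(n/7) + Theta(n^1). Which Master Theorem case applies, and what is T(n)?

Master Theorem for T(n) = 62T(n/7) + O(n^1):

a = 62, b = 7, c = 1
log_b(a) = log_7(62) = 2.1209

Case 1: c = 1 < log_7(62) = 2.1209
T(n) = O(n^(log_7 62))

For T(n) = 62T(n/7) + O(n^1): log_7(62) = 2.1209. This is Case 1 of the Master Theorem (c < log_b(a), work dominated by leaves), giving O(n^(log_7 62)).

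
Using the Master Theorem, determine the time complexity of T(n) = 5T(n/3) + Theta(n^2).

Master Theorem for T(n) = 5T(n/3) + O(n^2):

a = 5, b = 3, c = 2
log_b(a) = log_3(5) = 1.4650

Case 3: c = 2 > log_3(5) = 1.4650
T(n) = O(n^2) = O(n^2)

For T(n) = 5T(n/3) + O(n^2): log_3(5) = 1.4650. This is Case 3 of the Master Theorem (c > log_b(a), work dominated by root), giving O(n^2).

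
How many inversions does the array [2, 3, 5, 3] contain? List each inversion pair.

Finding inversions in [2, 3, 5, 3]:

(2, 3): arr[2]=5 > arr[3]=3

Total inversions: 1

The array has 1 inversion(s): (2,3). Each pair (i,j) satisfies i < j and arr[i] > arr[j].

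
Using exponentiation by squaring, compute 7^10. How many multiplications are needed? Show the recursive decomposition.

Computing 7^10 by squaring (build up from 7^1; each line after the first costs one multiplication):

7^1 = 7
7^2 = (7^1)^2 = 7^2 = 49
7^4 = (7^2)^2 = 49^2 = 2401
7^5 = 7 * 7^4 = 7 * 2401 = 16807
7^10 = (7^5)^2 = 16807^2 = 282475249

Result: 282475249
Multiplications needed: 4 (4 lines after 7^1)

7^10 = 282475249. Using exponentiation by squaring, this requires 4 multiplications. The key idea: if the exponent is even, square the half-power; if odd, multiply by the base once.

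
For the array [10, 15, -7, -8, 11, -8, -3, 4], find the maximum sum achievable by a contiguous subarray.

Using Kadane's algorithm on [10, 15, -7, -8, 11, -8, -3, 4]:

Scanning through the array:
Position 1 (value 15): max_ending_here = 25, max_so_far = 25
Position 2 (value -7): max_ending_here = 18, max_so_far = 25
Position 3 (value -8): max_ending_here = 10, max_so_far = 25
Position 4 (value 11): max_ending_here = 21, max_so_far = 25
Position 5 (value -8): max_ending_here = 13, max_so_far = 25
Position 6 (value -3): max_ending_here = 10, max_so_far = 25
Position 7 (value 4): max_ending_here = 14, max_so_far = 25

Maximum subarray: [10, 15]
Maximum sum: 25

The maximum subarray is [10, 15] with sum 25. This subarray runs from index 0 to index 1.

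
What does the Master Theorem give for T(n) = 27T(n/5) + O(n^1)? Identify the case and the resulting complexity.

Master Theorem for T(n) = 27T(n/5) + O(n^1):

a = 27, b = 5, c = 1
log_b(a) = log_5(27) = 2.0478

Case 1: c = 1 < log_5(27) = 2.0478
T(n) = O(n^(log_5 27))

For T(n) = 27T(n/5) + O(n^1): log_5(27) = 2.0478. This is Case 1 of the Master Theorem (c < log_b(a), work dominated by leaves), giving O(n^(log_5 27)).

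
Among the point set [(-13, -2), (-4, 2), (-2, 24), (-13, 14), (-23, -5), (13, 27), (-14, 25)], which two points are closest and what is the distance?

Computing all pairwise distances among 7 points:

d((-13, -2), (-4, 2)) = 9.8489 <-- minimum
d((-13, -2), (-2, 24)) = 28.2312
d((-13, -2), (-13, 14)) = 16.0
d((-13, -2), (-23, -5)) = 10.4403
d((-13, -2), (13, 27)) = 38.9487
d((-13, -2), (-14, 25)) = 27.0185
d((-4, 2), (-2, 24)) = 22.0907
d((-4, 2), (-13, 14)) = 15.0
d((-4, 2), (-23, -5)) = 20.2485
d((-4, 2), (13, 27)) = 30.2324
d((-4, 2), (-14, 25)) = 25.0799
d((-2, 24), (-13, 14)) = 14.8661
d((-2, 24), (-23, -5)) = 35.805
d((-2, 24), (13, 27)) = 15.2971
d((-2, 24), (-14, 25)) = 12.0416
d((-13, 14), (-23, -5)) = 21.4709
d((-13, 14), (13, 27)) = 29.0689
d((-13, 14), (-14, 25)) = 11.0454
d((-23, -5), (13, 27)) = 48.1664
d((-23, -5), (-14, 25)) = 31.3209
d((13, 27), (-14, 25)) = 27.074

Closest pair: (-13, -2) and (-4, 2) with distance 9.8489

The closest pair is (-13, -2) and (-4, 2) with Euclidean distance 9.8489. For 7 points, brute-force pairwise comparison is shown above. For large n, the divide-and-conquer algorithm (sort by x, recurse on halves, check the dividing strip) achieves O(n log n).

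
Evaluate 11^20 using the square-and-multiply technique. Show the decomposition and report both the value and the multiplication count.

Computing 11^20 by squaring (build up from 11^1; each line after the first costs one multiplication):

11^1 = 11
11^2 = (11^1)^2 = 11^2 = 121
11^4 = (11^2)^2 = 121^2 = 14641
11^5 = 11 * 11^4 = 11 * 14641 = 161051
11^10 = (11^5)^2 = 161051^2 = 25937424601
11^20 = (11^10)^2 = 25937424601^2 = 672749994932560009201

Result: 672749994932560009201
Multiplications needed: 5 (5 lines after 11^1)

11^20 = 672749994932560009201. Using exponentiation by squaring, this requires 5 multiplications. The key idea: if the exponent is even, square the half-power; if odd, multiply by the base once.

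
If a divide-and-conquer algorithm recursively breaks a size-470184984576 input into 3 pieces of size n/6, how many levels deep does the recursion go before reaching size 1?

For divide and conquer with division factor 6:

Problem sizes at each level:
Level 0: 470184984576
Level 1: 78364164096
Level 2: 13060694016
Level 3: 2176782336
Level 4: 362797056
Level 5: 60466176
Level 6: 10077696
Level 7: 1679616
Level 8: 279936
Level 9: 46656
Level 10: 7776
Level 11: 1296
Level 12: 216
Level 13: 36
Level 14: 6
Level 15: 1

The root is level 0 and the size-1 base case is level 15 (the tree spans levels 0 through 15, i.e. 16 levels counting the root), so the depth is the number of divisions: log_6(470184984576) = 15

The recursion tree depth is log_6(470184984576) = 15. At each level, the problem size is divided by 6, so it takes 15 divisions to reduce to a base case of size 1. The algorithm makes 3 recursive calls at each level.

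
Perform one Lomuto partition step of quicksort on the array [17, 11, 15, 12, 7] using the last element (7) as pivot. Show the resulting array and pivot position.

Lomuto partition with pivot = 7:

Initial array: [17, 11, 15, 12, 7]

arr[0]=17 > 7: no swap
arr[1]=11 > 7: no swap
arr[2]=15 > 7: no swap
arr[3]=12 > 7: no swap

Place pivot at position 0: [7, 11, 15, 12, 17]
Pivot position: 0

After partitioning with pivot 7, the array becomes [7, 11, 15, 12, 17]. The pivot is placed at index 0. All elements to the left of the pivot are <= 7, and all elements to the right are > 7.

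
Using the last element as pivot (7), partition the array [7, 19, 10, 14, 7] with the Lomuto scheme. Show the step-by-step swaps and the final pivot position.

Lomuto partition with pivot = 7:

Initial array: [7, 19, 10, 14, 7]

arr[0]=7 <= 7: swap with position 0, array becomes [7, 19, 10, 14, 7]
arr[1]=19 > 7: no swap
arr[2]=10 > 7: no swap
arr[3]=14 > 7: no swap

Place pivot at position 1: [7, 7, 10, 14, 19]
Pivot position: 1

After partitioning with pivot 7, the array becomes [7, 7, 10, 14, 19]. The pivot is placed at index 1. All elements to the left of the pivot are <= 7, and all elements to the right are > 7.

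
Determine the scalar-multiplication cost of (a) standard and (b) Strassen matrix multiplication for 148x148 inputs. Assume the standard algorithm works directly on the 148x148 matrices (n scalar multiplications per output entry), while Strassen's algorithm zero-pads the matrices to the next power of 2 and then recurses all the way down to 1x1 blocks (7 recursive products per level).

Matrix multiplication for 148x148 matrices:

Strassen's algorithm requires power-of-2 dimensions. Pad 148x148 to 256x256 (next power of 2).

Standard algorithm: 148^3 = 3241792 multiplications
Strassen's algorithm: 7^(log2(256)) = 7^8 = 5764801 multiplications
Difference: 3241792 - 5764801 = -2523009 (Strassen uses MORE here due to padding overhead — for small or just-over-power-of-2 n, padding can outweigh the per-level savings)

Standard: 3241792 multiplications (148^3). Strassen: 5764801 multiplications (7^8, after padding to 256x256). Strassen reduces 8 recursive multiplications to 7 at each level.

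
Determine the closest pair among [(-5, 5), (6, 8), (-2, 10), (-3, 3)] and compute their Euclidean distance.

Computing all pairwise distances among 4 points:

d((-5, 5), (6, 8)) = 11.4018
d((-5, 5), (-2, 10)) = 5.831
d((-5, 5), (-3, 3)) = 2.8284 <-- minimum
d((6, 8), (-2, 10)) = 8.2462
d((6, 8), (-3, 3)) = 10.2956
d((-2, 10), (-3, 3)) = 7.0711

Closest pair: (-5, 5) and (-3, 3) with distance 2.8284

The closest pair is (-5, 5) and (-3, 3) with Euclidean distance 2.8284. For 4 points, brute-force pairwise comparison is shown above. For large n, the divide-and-conquer algorithm (sort by x, recurse on halves, check the dividing strip) achieves O(n log n).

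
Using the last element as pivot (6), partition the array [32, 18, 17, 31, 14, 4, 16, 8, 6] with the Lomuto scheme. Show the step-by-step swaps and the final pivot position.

Lomuto partition with pivot = 6:

Initial array: [32, 18, 17, 31, 14, 4, 16, 8, 6]

arr[0]=32 > 6: no swap
arr[1]=18 > 6: no swap
arr[2]=17 > 6: no swap
arr[3]=31 > 6: no swap
arr[4]=14 > 6: no swap
arr[5]=4 <= 6: swap with position 0, array becomes [4, 18, 17, 31, 14, 32, 16, 8, 6]
arr[6]=16 > 6: no swap
arr[7]=8 > 6: no swap

Place pivot at position 1: [4, 6, 17, 31, 14, 32, 16, 8, 18]
Pivot position: 1

After partitioning with pivot 6, the array becomes [4, 6, 17, 31, 14, 32, 16, 8, 18]. The pivot is placed at index 1. All elements to the left of the pivot are <= 6, and all elements to the right are > 6.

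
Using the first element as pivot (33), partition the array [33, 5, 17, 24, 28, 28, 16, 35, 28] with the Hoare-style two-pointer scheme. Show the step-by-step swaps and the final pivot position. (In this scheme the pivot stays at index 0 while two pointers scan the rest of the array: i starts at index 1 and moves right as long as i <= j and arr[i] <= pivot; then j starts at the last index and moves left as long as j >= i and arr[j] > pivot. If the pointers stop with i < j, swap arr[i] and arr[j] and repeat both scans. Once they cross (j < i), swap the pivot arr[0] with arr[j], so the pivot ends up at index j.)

Hoare-style two-pointer partition with pivot = 33:

Initial array: [33, 5, 17, 24, 28, 28, 16, 35, 28]

Pointers start at i = 1, j = 8.
i stops at index 7 (arr[7]=35 > 33), j stops at index 8 (arr[8]=28 <= 33): swap arr[7] and arr[8], array becomes [33, 5, 17, 24, 28, 28, 16, 28, 35]
i ends at 8, j ends at 7: the pointers have crossed (j < i), so scanning stops.

Swap pivot arr[0] with arr[7] to place pivot at position 7: [28, 5, 17, 24, 28, 28, 16, 33, 35]
Pivot position: 7

After partitioning with pivot 33, the array becomes [28, 5, 17, 24, 28, 28, 16, 33, 35]. The pivot is placed at index 7. All elements to the left of the pivot are <= 33, and all elements to the right are > 33.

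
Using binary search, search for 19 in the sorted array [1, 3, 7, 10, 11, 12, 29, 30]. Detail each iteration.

Binary search for 19 in [1, 3, 7, 10, 11, 12, 29, 30]:

lo=0, hi=7, mid=3, arr[mid]=10 -> 10 < 19, search right half
lo=4, hi=7, mid=5, arr[mid]=12 -> 12 < 19, search right half
lo=6, hi=7, mid=6, arr[mid]=29 -> 29 > 19, search left half
lo=6 > hi=5, target 19 not found

Binary search determines that 19 is not in the array after 3 comparisons. The search space was exhausted without finding the target.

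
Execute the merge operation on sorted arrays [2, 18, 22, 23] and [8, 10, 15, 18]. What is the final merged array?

Merging process:

Compare 2 vs 8: take 2 from left. Merged: [2]
Compare 18 vs 8: take 8 from right. Merged: [2, 8]
Compare 18 vs 10: take 10 from right. Merged: [2, 8, 10]
Compare 18 vs 15: take 15 from right. Merged: [2, 8, 10, 15]
Compare 18 vs 18: take 18 from left. Merged: [2, 8, 10, 15, 18]
Compare 22 vs 18: take 18 from right. Merged: [2, 8, 10, 15, 18, 18]
Append remaining from left: [22, 23]. Merged: [2, 8, 10, 15, 18, 18, 22, 23]

Final merged array: [2, 8, 10, 15, 18, 18, 22, 23]
Total comparisons: 6

The merged array is [2, 8, 10, 15, 18, 18, 22, 23], requiring 6 comparisons. The merge step runs in O(n) time where n is the total number of elements.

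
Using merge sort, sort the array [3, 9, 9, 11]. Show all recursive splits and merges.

Merge sort trace:

Split: [3, 9, 9, 11] -> [3, 9] and [9, 11]
  Split: [3, 9] -> [3] and [9]
  Merge: [3] + [9] -> [3, 9]
  Split: [9, 11] -> [9] and [11]
  Merge: [9] + [11] -> [9, 11]
Merge: [3, 9] + [9, 11] -> [3, 9, 9, 11]

Final sorted array: [3, 9, 9, 11]

The merge sort proceeds by recursively splitting the array and merging sorted halves.
After all merges, the sorted array is [3, 9, 9, 11].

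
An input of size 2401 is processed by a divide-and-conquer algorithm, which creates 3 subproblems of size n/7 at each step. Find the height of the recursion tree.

For divide and conquer with division factor 7:

Problem sizes at each level:
Level 0: 2401
Level 1: 343
Level 2: 49
Level 3: 7
Level 4: 1

The root is level 0 and the size-1 base case is level 4 (the tree spans levels 0 through 4, i.e. 5 levels counting the root), so the depth is the number of divisions: log_7(2401) = 4

The recursion tree depth is log_7(2401) = 4. At each level, the problem size is divided by 7, so it takes 4 divisions to reduce to a base case of size 1. The algorithm makes 3 recursive calls at each level.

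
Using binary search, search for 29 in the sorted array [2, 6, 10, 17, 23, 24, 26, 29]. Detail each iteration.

Binary search for 29 in [2, 6, 10, 17, 23, 24, 26, 29]:

lo=0, hi=7, mid=3, arr[mid]=17 -> 17 < 29, search right half
lo=4, hi=7, mid=5, arr[mid]=24 -> 24 < 29, search right half
lo=6, hi=7, mid=6, arr[mid]=26 -> 26 < 29, search right half
lo=7, hi=7, mid=7, arr[mid]=29 -> Found target at index 7!

Binary search finds 29 at index 7 after 4 comparisons. The search repeatedly halves the search space by comparing with the middle element.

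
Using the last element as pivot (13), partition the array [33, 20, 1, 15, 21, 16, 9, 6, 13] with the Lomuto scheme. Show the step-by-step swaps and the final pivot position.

Lomuto partition with pivot = 13:

Initial array: [33, 20, 1, 15, 21, 16, 9, 6, 13]

arr[0]=33 > 13: no swap
arr[1]=20 > 13: no swap
arr[2]=1 <= 13: swap with position 0, array becomes [1, 20, 33, 15, 21, 16, 9, 6, 13]
arr[3]=15 > 13: no swap
arr[4]=21 > 13: no swap
arr[5]=16 > 13: no swap
arr[6]=9 <= 13: swap with position 1, array becomes [1, 9, 33, 15, 21, 16, 20, 6, 13]
arr[7]=6 <= 13: swap with position 2, array becomes [1, 9, 6, 15, 21, 16, 20, 33, 13]

Place pivot at position 3: [1, 9, 6, 13, 21, 16, 20, 33, 15]
Pivot position: 3

After partitioning with pivot 13, the array becomes [1, 9, 6, 13, 21, 16, 20, 33, 15]. The pivot is placed at index 3. All elements to the left of the pivot are <= 13, and all elements to the right are > 13.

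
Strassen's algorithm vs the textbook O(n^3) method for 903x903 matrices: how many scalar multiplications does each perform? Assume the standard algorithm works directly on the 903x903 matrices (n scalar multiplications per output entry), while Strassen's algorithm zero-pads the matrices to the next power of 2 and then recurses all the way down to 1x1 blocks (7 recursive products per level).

Matrix multiplication for 903x903 matrices:

Strassen's algorithm requires power-of-2 dimensions. Pad 903x903 to 1024x1024 (next power of 2).

Standard algorithm: 903^3 = 736314327 multiplications
Strassen's algorithm: 7^(log2(1024)) = 7^10 = 282475249 multiplications
Savings: 736314327 - 282475249 = 453839078 multiplications

Standard: 736314327 multiplications (903^3). Strassen: 282475249 multiplications (7^10, after padding to 1024x1024). Strassen reduces 8 recursive multiplications to 7 at each level.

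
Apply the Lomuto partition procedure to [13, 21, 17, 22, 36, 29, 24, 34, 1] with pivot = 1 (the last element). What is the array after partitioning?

Lomuto partition with pivot = 1:

Initial array: [13, 21, 17, 22, 36, 29, 24, 34, 1]

arr[0]=13 > 1: no swap
arr[1]=21 > 1: no swap
arr[2]=17 > 1: no swap
arr[3]=22 > 1: no swap
arr[4]=36 > 1: no swap
arr[5]=29 > 1: no swap
arr[6]=24 > 1: no swap
arr[7]=34 > 1: no swap

Place pivot at position 0: [1, 21, 17, 22, 36, 29, 24, 34, 13]
Pivot position: 0

After partitioning with pivot 1, the array becomes [1, 21, 17, 22, 36, 29, 24, 34, 13]. The pivot is placed at index 0. All elements to the left of the pivot are <= 1, and all elements to the right are > 1.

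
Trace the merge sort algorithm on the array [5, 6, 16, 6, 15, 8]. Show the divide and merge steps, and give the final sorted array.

Merge sort trace:

Split: [5, 6, 16, 6, 15, 8] -> [5, 6, 16] and [6, 15, 8]
  Split: [5, 6, 16] -> [5] and [6, 16]
    Split: [6, 16] -> [6] and [16]
    Merge: [6] + [16] -> [6, 16]
  Merge: [5] + [6, 16] -> [5, 6, 16]
  Split: [6, 15, 8] -> [6] and [15, 8]
    Split: [15, 8] -> [15] and [8]
    Merge: [15] + [8] -> [8, 15]
  Merge: [6] + [8, 15] -> [6, 8, 15]
Merge: [5, 6, 16] + [6, 8, 15] -> [5, 6, 6, 8, 15, 16]

Final sorted array: [5, 6, 6, 8, 15, 16]

The merge sort proceeds by recursively splitting the array and merging sorted halves.
After all merges, the sorted array is [5, 6, 6, 8, 15, 16].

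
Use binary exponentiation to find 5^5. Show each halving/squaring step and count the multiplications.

Computing 5^5 by squaring (build up from 5^1; each line after the first costs one multiplication):

5^1 = 5
5^2 = (5^1)^2 = 5^2 = 25
5^4 = (5^2)^2 = 25^2 = 625
5^5 = 5 * 5^4 = 5 * 625 = 3125

Result: 3125
Multiplications needed: 3 (3 lines after 5^1)

5^5 = 3125. Using exponentiation by squaring, this requires 3 multiplications. The key idea: if the exponent is even, square the half-power; if odd, multiply by the base once.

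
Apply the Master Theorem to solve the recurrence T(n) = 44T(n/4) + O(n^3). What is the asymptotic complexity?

Master Theorem for T(n) = 44T(n/4) + O(n^3):

a = 44, b = 4, c = 3
log_b(a) = log_4(44) = 2.7297

Case 3: c = 3 > log_4(44) = 2.7297
T(n) = O(n^3) = O(n^3)

For T(n) = 44T(n/4) + O(n^3): log_4(44) = 2.7297. This is Case 3 of the Master Theorem (c > log_b(a), work dominated by root), giving O(n^3).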